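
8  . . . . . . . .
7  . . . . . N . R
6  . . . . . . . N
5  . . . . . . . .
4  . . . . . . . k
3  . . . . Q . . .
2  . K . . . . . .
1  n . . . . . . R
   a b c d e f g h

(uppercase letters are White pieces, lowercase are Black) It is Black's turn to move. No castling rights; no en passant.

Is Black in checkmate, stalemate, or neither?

Black to move; black king on h4.
In check: yes, from the white rook on h1.
King squares — g3: attacked by Qe3; h3: attacked by Rh1; g4: attacked by Nh6; g5: attacked by Qe3; h5: attacked by Rh1.
Legal moves for Black: none.
In check with no legal moves → checkmate.

checkmate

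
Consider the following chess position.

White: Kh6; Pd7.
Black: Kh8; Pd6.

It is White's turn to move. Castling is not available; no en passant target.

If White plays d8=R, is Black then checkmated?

After d8=R: black king on h8; in check: yes, from the white rook on d8.
King squares — g7: attacked by Kh6; h7: attacked by Kh6; g8: attacked by Rd8.
Black has no legal moves → checkmate.

yes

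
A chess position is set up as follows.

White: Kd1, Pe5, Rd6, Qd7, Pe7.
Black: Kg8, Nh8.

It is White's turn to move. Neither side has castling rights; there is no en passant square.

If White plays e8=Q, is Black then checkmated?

After e8=Q: black king on g8; in check: yes, from the white queen on e8.
King squares — f7: attacked by Qd7; g7: attacked by Qd7; h7: attacked by Qd7; f8: attacked by Qe8; h8: own knight.
Black has no legal moves → checkmate.

yes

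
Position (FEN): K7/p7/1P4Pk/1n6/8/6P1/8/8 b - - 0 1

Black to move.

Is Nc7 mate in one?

After Nc7: white king on a8; in check: yes, from the black knight on c7.
White has 4 legal replies: Kb8, Kb7, Kxa7, bxc7.
In check but a legal move exists → not checkmate.

no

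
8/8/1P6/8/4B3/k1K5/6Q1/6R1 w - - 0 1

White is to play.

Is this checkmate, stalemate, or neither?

White to move; white king on c3.
In check: no.
Legal moves for White include: Ba8, Bh7, Bb7, Bg6, Bc6, Bf5, Bd5, Bf3, Bd3, Bc2, Bb1, Kd4, Kc4, Kd3, Kd2, Kc2, Qg8, Qg7, ... (list truncated; more exist).
White has legal moves and is not in check → neither.

neither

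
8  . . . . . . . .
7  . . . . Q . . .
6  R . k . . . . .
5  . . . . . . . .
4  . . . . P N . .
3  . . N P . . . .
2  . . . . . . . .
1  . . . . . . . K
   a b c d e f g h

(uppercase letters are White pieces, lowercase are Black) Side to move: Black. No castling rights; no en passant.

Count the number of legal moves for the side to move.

Black to move; king on c6.
In check: yes, from the white rook on a6.
Legal moves: none.
Count: 0.

0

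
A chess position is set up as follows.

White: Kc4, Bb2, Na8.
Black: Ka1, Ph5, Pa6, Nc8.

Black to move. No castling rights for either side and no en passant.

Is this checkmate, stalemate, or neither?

neither

Black to move; black king on a1.
In check: yes, from the white bishop on b2.
King squares — b1: available; a2: available; b2: available.
Legal moves for Black: Kxb2, Ka2, Kb1.
Black is in check but has 3 legal moves → neither.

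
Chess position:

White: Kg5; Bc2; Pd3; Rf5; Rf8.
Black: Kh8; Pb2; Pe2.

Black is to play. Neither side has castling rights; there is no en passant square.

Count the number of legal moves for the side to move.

Black to move; king on h8.
In check: yes, from the white rook on f8.
Legal moves: Kh7, Kg7.
Count: 2.

2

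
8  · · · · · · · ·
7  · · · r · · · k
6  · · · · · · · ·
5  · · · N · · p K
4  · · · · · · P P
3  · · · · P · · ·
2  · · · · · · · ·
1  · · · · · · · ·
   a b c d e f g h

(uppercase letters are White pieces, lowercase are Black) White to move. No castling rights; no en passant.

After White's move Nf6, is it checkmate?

After Nf6: black king on h7; in check: yes, from the white knight on f6.
Black has 2 legal replies: Kh8, Kg7.
In check but a legal move exists → not checkmate.

no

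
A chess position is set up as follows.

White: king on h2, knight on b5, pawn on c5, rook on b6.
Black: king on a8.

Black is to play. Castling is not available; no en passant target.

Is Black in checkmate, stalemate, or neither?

stalemate

Black to move; black king on a8.
In check: no.
King squares — a7: attacked by Nb5; b7: attacked by Rb6; b8: attacked by Rb6.
Legal moves for Black: none.
Not in check and no legal moves → stalemate.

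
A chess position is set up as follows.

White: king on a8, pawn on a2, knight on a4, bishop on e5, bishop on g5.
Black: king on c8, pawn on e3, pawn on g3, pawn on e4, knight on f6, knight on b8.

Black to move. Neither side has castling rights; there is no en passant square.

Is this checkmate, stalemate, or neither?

Black to move; black king on c8.
In check: no.
Legal moves for Black: Kd8, Kd7, Nbd7, Nc6, Na6, Ng8, Ne8, Nh7, Nfd7, Nh5, Nd5, Ng4, g2, e2.
Black has 14 legal moves and is not in check → neither.

neither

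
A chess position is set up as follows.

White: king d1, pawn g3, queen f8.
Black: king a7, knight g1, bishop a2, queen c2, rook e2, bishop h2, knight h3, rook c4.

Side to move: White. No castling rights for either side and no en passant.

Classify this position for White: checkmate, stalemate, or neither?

White to move; white king on d1.
In check: yes, from the black queen on c2.
King squares — c1: attacked by Qc2; e1: attacked by Re2; c2: attacked by Re2; d2: attacked by Qc2; e2: attacked by Ng1.
Legal moves for White: none.
In check with no legal moves → checkmate.

checkmate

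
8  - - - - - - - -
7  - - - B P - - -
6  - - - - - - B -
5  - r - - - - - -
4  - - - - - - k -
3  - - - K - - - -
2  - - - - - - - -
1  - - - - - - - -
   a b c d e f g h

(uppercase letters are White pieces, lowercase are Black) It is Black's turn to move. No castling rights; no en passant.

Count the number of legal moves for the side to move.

6

Black to move; king on g4.
In check: yes, from the white bishop on d7.
Legal moves: Kg5, Kh4, Kf4, Kg3, Kf3, Rf5.
Count: 6.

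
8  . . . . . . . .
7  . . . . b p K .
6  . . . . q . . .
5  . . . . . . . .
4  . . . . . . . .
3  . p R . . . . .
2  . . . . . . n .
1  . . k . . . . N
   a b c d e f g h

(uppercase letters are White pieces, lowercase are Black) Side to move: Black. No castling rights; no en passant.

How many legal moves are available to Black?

4

Black to move; king on c1.
In check: yes, from the white rook on c3.
Legal moves: Kd2, Kb2, Kd1, Kb1.
Count: 4.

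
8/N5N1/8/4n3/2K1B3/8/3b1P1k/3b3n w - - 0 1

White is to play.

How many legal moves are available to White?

White to move; king on c4.
In check: yes, from the black knight on e5.
Legal moves: Kd5, Kc5, Kb5, Kd4.
Count: 4.

4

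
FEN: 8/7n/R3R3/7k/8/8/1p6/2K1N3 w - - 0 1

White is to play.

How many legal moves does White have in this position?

White to move; king on c1.
In check: yes, from the black pawn on b2.
Legal moves: Kd2, Kc2, Kxb2, Kd1, Kb1.
Count: 5.

5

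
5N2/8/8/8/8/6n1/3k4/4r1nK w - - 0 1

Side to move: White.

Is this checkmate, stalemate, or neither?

White to move; white king on h1.
In check: yes, from the black knight on g3.
King squares — g1: attacked by Re1; g2: available; h2: available.
Legal moves for White: Kh2, Kg2.
White is in check but has 2 legal moves → neither.

neither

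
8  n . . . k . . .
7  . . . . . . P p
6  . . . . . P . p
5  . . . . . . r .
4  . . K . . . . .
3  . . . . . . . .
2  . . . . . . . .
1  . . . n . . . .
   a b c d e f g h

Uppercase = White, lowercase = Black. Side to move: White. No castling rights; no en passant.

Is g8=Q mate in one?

no

After g8=Q: black king on e8; in check: yes, from the white queen on g8.
Black has 2 legal replies: Kd7, Rxg8.
In check but a legal move exists → not checkmate.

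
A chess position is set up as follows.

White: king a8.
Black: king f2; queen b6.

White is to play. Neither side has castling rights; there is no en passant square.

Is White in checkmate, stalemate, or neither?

stalemate

White to move; white king on a8.
In check: no.
King squares — a7: attacked by Qb6; b7: attacked by Qb6; b8: attacked by Qb6.
Legal moves for White: none.
Not in check and no legal moves → stalemate.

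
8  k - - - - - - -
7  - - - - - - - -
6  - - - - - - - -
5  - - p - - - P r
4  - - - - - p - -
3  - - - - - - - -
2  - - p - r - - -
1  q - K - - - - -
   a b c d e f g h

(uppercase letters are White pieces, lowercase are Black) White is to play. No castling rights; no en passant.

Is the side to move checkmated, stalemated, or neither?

White to move; white king on c1.
In check: yes, from the black queen on a1.
King squares — b1: attacked by Qa1; d1: attacked by Qa1; b2: attacked by Qa1; c2: attacked by Re2; d2: attacked by Re2.
Legal moves for White: none.
In check with no legal moves → checkmate.

checkmate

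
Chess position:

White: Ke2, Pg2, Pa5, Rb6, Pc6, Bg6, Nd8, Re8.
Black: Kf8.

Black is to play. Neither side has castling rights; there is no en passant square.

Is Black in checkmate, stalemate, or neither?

Black to move; black king on f8.
In check: yes, from the white rook on e8.
King squares — e7: attacked by Re8; f7: attacked by Bg6; g7: available; e8: attacked by Bg6; g8: attacked by Re8.
Legal moves for Black: Kg7.
Black is in check but has 1 legal move → neither.

neither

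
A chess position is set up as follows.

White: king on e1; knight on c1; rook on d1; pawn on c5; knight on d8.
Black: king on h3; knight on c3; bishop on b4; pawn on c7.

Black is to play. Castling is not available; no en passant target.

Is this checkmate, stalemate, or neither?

neither

Black to move; black king on h3.
In check: no.
Legal moves for Black: Bxc5, Ba5, Ba3, Kh4, Kg4, Kg3, Kh2, Kg2, Nd5+, Nb5+, Ne4+, Na4+, Ne2+, Na2+, Nxd1+, Nb1+, c6.
Black has 17 legal moves and is not in check → neither.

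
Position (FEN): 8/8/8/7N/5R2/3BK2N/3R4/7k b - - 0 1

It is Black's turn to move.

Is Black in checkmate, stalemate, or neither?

Black to move; black king on h1.
In check: no.
King squares — g1: attacked by Nh3; g2: attacked by Rd2; h2: attacked by Rd2.
Legal moves for Black: none.
Not in check and no legal moves → stalemate.

stalemate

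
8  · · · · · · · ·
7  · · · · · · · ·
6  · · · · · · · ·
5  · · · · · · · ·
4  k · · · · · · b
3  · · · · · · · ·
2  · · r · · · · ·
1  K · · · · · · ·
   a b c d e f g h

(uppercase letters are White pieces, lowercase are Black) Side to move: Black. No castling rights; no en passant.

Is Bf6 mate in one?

no

After Bf6: white king on a1; in check: yes, from the black bishop on f6.
White has 1 legal reply: Kb1.
In check but a legal move exists → not checkmate.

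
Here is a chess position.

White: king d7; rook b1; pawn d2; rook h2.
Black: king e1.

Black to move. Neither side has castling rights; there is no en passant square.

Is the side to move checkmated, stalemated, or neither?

Black to move; black king on e1.
In check: yes, from the white rook on b1.
King squares — d1: attacked by Rb1; f1: attacked by Rb1; d2: attacked by Rh2; e2: attacked by Rh2; f2: attacked by Rh2.
Legal moves for Black: none.
In check with no legal moves → checkmate.

checkmate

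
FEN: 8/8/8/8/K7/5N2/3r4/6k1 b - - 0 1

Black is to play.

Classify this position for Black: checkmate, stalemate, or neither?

Black to move; black king on g1.
In check: yes, from the white knight on f3.
Legal moves for Black: Kg2, Kf2, Kh1, Kf1.
Black is in check but has 4 legal moves → neither.

neither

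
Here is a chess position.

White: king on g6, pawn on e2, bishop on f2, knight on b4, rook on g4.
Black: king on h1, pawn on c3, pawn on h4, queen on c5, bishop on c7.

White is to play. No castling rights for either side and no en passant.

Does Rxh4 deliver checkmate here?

no

After Rxh4: black king on h1; in check: yes, from the white rook on h4.
Black has 2 legal replies: Kg2, Bh2.
In check but a legal move exists → not checkmate.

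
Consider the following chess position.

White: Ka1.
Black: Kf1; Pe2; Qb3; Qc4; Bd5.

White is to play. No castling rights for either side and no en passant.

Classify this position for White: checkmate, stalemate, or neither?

White to move; white king on a1.
In check: no.
King squares — b1: attacked by Qb3; a2: attacked by Qb3; b2: attacked by Qb3.
Legal moves for White: none.
Not in check and no legal moves → stalemate.

stalemate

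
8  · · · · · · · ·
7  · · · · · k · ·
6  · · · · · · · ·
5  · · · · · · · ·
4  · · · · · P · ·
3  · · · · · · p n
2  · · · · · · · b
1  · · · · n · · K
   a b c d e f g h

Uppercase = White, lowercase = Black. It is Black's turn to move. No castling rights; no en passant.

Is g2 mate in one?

After g2: white king on h1; in check: yes, from the black pawn on g2.
White has 1 legal reply: Kxh2.
In check but a legal move exists → not checkmate.

no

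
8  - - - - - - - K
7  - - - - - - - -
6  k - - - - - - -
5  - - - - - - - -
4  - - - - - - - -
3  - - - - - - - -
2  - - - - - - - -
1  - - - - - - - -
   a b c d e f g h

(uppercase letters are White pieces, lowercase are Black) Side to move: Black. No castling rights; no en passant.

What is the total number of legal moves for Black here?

Black to move; king on a6.
In check: no.
Legal moves: Kb7, Ka7, Kb6, Kb5, Ka5.
Count: 5.

5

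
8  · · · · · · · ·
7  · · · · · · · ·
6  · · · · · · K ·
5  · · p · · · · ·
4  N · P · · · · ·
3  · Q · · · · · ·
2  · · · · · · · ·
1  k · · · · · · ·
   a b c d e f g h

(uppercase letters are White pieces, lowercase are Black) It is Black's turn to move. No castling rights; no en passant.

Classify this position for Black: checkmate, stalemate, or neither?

stalemate

Black to move; black king on a1.
In check: no.
King squares — b1: attacked by Qb3; a2: attacked by Qb3; b2: attacked by Qb3.
Legal moves for Black: none.
Not in check and no legal moves → stalemate.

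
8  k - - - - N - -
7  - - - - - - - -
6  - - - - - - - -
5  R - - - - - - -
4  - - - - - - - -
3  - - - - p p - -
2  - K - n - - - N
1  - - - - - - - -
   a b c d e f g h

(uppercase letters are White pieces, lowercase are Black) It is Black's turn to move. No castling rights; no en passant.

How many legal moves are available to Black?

Black to move; king on a8.
In check: yes, from the white rook on a5.
Legal moves: Kb8, Kb7.
Count: 2.

2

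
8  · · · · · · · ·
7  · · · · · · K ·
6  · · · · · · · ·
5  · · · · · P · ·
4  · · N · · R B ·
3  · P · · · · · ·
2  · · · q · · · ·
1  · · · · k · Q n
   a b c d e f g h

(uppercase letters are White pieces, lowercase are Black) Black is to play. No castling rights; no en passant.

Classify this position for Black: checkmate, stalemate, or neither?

checkmate

Black to move; black king on e1.
In check: yes, from the white queen on g1.
King squares — d1: attacked by Qg1; f1: attacked by Qg1; d2: own queen; e2: attacked by Bg4; f2: attacked by Qg1.
Legal moves for Black: none.
In check with no legal moves → checkmate.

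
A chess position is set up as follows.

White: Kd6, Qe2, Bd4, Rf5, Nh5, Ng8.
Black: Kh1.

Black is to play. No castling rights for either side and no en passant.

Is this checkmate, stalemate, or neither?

Black to move; black king on h1.
In check: no.
King squares — g1: attacked by Bd4; g2: attacked by Qe2; h2: attacked by Qe2.
Legal moves for Black: none.
Not in check and no legal moves → stalemate.

stalemate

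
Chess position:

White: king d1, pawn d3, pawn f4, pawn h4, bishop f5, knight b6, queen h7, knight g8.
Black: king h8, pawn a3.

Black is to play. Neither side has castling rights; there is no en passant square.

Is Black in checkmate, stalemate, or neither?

Black to move; black king on h8.
In check: yes, from the white queen on h7.
King squares — g7: attacked by Qh7; h7: attacked by Bf5; g8: attacked by Qh7.
Legal moves for Black: none.
In check with no legal moves → checkmate.

checkmate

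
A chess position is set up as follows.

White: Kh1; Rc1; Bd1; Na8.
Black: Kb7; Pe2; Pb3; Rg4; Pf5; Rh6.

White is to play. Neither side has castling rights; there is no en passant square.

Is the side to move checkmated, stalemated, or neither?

checkmate

White to move; white king on h1.
In check: yes, from the black rook on h6.
King squares — g1: attacked by Rg4; g2: attacked by Rg4; h2: attacked by Rh6.
Legal moves for White: none.
In check with no legal moves → checkmate.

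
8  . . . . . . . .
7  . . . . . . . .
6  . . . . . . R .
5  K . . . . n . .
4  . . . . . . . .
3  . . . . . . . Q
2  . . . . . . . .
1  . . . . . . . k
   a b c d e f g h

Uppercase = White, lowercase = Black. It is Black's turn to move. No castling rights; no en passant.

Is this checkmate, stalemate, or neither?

Black to move; black king on h1.
In check: yes, from the white queen on h3.
King squares — g1: attacked by Rg6; g2: attacked by Qh3; h2: attacked by Qh3.
Legal moves for Black: none.
In check with no legal moves → checkmate.

checkmate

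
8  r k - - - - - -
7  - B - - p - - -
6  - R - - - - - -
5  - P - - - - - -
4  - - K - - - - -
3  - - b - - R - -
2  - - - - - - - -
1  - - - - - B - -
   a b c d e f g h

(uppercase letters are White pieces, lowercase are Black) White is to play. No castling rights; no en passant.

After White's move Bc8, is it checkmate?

After Bc8: black king on b8; in check: yes, from the white rook on b6.
Black has 3 legal replies: Kxc8, Kc7, Ka7.
In check but a legal move exists → not checkmate.

no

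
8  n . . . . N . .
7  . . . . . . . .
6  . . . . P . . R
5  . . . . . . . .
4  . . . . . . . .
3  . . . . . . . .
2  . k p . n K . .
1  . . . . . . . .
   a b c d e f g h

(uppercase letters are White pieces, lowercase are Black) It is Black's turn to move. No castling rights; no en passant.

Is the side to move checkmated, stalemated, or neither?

neither

Black to move; black king on b2.
In check: no.
Legal moves for Black include: Nc7, Nb6, Nf4, Nd4, Ng3, Nc3, Ng1, Nc1, Kc3, Kb3, Ka3, Ka2, Kc1, Kb1, Ka1, c1=Q, c1=R, c1=B, ... (list truncated; more exist).
Black has legal moves and is not in check → neither.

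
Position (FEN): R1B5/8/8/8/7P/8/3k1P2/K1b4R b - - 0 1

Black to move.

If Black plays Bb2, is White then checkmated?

no

After Bb2: white king on a1; in check: yes, from the black bishop on b2.
White has 3 legal replies: Kxb2, Ka2, Kb1.
In check but a legal move exists → not checkmate.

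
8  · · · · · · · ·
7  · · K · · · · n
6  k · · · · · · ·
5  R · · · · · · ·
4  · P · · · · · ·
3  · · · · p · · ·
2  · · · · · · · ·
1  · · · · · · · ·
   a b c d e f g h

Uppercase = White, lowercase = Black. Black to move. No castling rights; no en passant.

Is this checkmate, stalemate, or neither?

Black to move; black king on a6.
In check: yes, from the white rook on a5.
King squares — a5: attacked by Pb4; b5: attacked by Ra5; b6: attacked by Kc7; a7: attacked by Ra5; b7: attacked by Kc7.
Legal moves for Black: none.
In check with no legal moves → checkmate.

checkmate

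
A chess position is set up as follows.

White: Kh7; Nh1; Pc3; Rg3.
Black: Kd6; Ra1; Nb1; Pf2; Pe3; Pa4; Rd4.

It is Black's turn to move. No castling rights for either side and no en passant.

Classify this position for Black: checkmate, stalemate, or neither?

neither

Black to move; black king on d6.
In check: no.
Legal moves for Black include: Ke7, Kd7, Kc7, Ke6, Kc6, Ke5, Kd5, Kc5, Rd5, Rh4+, Rg4, Rf4, Re4, Rc4, Rb4, Rd3, Rd2, Rd1, ... (list truncated; more exist).
Black has legal moves and is not in check → neither.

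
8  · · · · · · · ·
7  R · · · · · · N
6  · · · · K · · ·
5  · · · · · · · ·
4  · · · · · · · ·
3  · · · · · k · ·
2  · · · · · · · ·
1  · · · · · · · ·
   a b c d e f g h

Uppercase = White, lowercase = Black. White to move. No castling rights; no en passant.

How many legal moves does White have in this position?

White to move; king on e6.
In check: no.
Legal moves: Nf8, Nf6, Ng5+, Ra8, Rg7, Rf7+, Re7, Rd7, Rc7, Rb7, Ra6, Ra5, Ra4, Ra3+, Ra2, Ra1, Kf7, Ke7, Kd7, Kf6, Kd6, Kf5, Ke5, Kd5.
Count: 24.

24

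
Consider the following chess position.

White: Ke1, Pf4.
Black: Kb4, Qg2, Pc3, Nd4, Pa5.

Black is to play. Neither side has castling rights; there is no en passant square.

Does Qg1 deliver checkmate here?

yes

After Qg1: white king on e1; in check: yes, from the black queen on g1.
King squares — d1: attacked by Qg1; f1: attacked by Qg1; d2: attacked by Pc3; e2: attacked by Nd4; f2: attacked by Qg1.
White has no legal moves → checkmate.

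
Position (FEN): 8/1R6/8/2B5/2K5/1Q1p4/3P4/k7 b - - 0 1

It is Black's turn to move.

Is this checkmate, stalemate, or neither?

Black to move; black king on a1.
In check: no.
King squares — b1: attacked by Qb3; a2: attacked by Qb3; b2: attacked by Qb3.
Legal moves for Black: none.
Not in check and no legal moves → stalemate.

stalemate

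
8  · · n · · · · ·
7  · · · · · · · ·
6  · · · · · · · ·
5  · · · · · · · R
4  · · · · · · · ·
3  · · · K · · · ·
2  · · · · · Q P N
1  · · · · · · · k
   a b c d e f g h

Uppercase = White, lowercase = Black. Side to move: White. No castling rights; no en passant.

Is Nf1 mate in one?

yes

After Nf1: black king on h1; in check: yes, from the white rook on h5.
King squares — g1: attacked by Qf2; g2: attacked by Qf2; h2: attacked by Nf1.
Black has no legal moves → checkmate.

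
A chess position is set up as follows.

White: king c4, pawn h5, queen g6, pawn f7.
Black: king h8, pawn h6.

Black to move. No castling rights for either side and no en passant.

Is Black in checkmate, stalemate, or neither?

stalemate

Black to move; black king on h8.
In check: no.
King squares — g7: attacked by Qg6; h7: attacked by Qg6; g8: attacked by Qg6.
Legal moves for Black: none.
Not in check and no legal moves → stalemate.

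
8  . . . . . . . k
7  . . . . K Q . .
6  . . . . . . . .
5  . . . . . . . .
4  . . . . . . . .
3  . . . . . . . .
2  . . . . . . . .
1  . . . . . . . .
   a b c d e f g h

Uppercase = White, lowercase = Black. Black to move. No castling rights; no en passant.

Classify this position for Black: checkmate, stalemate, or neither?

Black to move; black king on h8.
In check: no.
King squares — g7: attacked by Qf7; h7: attacked by Qf7; g8: attacked by Qf7.
Legal moves for Black: none.
Not in check and no legal moves → stalemate.

stalemate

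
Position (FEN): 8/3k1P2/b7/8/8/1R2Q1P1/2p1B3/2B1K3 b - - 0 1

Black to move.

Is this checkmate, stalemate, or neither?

Black to move; black king on d7.
In check: no.
Legal moves for Black: Kd8, Kc8, Kc7, Kd6, Kc6, Bc8, Bb7, Bb5, Bc4, Bd3, Bxe2.
Black has 11 legal moves and is not in check → neither.

neither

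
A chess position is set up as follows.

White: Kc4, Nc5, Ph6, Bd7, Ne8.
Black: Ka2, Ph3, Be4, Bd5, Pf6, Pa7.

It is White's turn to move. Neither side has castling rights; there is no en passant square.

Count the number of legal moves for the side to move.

4

White to move; king on c4.
In check: yes, from the black bishop on d5.
Legal moves: Kb5, Kd4, Kb4, Kc3.
Count: 4.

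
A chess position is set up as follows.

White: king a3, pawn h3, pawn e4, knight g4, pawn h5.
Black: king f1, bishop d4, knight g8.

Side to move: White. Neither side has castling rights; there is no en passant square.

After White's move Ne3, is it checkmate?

no

After Ne3: black king on f1; in check: yes, from the white knight on e3.
Black has 5 legal replies: Kf2, Ke2, Kg1, Ke1, Bxe3.
In check but a legal move exists → not checkmate.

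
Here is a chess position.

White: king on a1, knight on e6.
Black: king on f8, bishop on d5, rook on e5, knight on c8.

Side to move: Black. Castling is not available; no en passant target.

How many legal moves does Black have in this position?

6

Black to move; king on f8.
In check: yes, from the white knight on e6.
Legal moves: Kg8, Ke8, Kf7, Ke7, Rxe6, Bxe6.
Count: 6.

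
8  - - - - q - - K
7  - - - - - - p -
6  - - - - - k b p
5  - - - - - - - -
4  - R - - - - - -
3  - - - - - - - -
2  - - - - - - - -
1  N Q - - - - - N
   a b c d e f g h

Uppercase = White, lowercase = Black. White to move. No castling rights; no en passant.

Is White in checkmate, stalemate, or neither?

White to move; white king on h8.
In check: yes, from the black queen on e8.
King squares — g7: attacked by Kf6; h7: attacked by Bg6; g8: attacked by Qe8.
Legal moves for White: none.
In check with no legal moves → checkmate.

checkmate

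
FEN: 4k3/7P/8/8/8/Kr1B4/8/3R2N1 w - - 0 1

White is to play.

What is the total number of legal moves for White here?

3

White to move; king on a3.
In check: yes, from the black rook on b3.
Legal moves: Ka4, Kxb3, Ka2.
Count: 3.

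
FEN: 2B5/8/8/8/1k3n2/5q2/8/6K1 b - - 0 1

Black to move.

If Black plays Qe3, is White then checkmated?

After Qe3: white king on g1; in check: yes, from the black queen on e3.
White has 3 legal replies: Kh2, Kh1, Kf1.
In check but a legal move exists → not checkmate.

no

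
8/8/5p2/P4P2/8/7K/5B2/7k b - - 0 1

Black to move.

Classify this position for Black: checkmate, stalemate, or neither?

Black to move; black king on h1.
In check: no.
King squares — g1: attacked by Bf2; g2: attacked by Kh3; h2: attacked by Kh3.
Legal moves for Black: none.
Not in check and no legal moves → stalemate.

stalemate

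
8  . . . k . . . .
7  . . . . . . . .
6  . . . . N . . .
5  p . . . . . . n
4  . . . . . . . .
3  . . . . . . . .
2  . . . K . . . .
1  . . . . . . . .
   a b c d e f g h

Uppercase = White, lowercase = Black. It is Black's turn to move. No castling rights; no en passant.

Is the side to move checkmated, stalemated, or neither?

Black to move; black king on d8.
In check: yes, from the white knight on e6.
King squares — c7: attacked by Ne6; d7: available; e7: available; c8: available; e8: available.
Legal moves for Black: Ke8, Kc8, Ke7, Kd7.
Black is in check but has 4 legal moves → neither.

neither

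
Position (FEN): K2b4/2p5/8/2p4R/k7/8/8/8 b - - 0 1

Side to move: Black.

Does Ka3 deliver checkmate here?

no

After Ka3: white king on a8; in check: no.
White is not in check, so this cannot be checkmate.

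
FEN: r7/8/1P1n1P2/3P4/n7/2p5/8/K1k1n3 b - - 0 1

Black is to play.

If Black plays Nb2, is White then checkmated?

yes

After Nb2: white king on a1; in check: yes, from the black rook on a8.
King squares — b1: attacked by Kc1; a2: attacked by Ra8; b2: attacked by Kc1.
White has no legal moves → checkmate.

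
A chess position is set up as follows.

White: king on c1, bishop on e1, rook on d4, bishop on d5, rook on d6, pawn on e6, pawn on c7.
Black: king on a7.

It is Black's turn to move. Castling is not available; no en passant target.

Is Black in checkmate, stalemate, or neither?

Black to move; black king on a7.
In check: no.
King squares — a6: attacked by Rd6; b6: attacked by Rd6; b7: attacked by Bd5; a8: attacked by Bd5; b8: attacked by Pc7.
Legal moves for Black: none.
Not in check and no legal moves → stalemate.

stalemate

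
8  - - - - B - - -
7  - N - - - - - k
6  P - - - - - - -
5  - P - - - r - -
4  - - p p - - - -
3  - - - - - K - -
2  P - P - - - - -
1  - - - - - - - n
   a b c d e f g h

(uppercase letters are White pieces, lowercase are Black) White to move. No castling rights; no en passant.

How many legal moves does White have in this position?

White to move; king on f3.
In check: yes, from the black rook on f5.
Legal moves: Kg4, Ke4, Kg2, Ke2.
Count: 4.

4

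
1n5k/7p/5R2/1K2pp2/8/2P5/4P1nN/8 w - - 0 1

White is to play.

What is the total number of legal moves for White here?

White to move; king on b5.
In check: no.
Legal moves: Rf8+, Rf7, Rh6, Rg6, Re6, Rd6, Rc6, Rb6, Ra6, Rxf5, Kb6, Kc5, Ka5, Kc4, Kb4, Ka4, Ng4, Nf3, Nf1, c4, e3, e4.
Count: 22.

22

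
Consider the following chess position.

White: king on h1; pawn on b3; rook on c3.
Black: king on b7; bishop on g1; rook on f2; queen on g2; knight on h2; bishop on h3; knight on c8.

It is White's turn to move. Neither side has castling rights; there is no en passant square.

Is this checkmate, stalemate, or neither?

checkmate

White to move; white king on h1.
In check: yes, from the black queen on g2.
King squares — g1: attacked by Qg2; g2: attacked by Rf2; h2: attacked by Bg1.
Legal moves for White: none.
In check with no legal moves → checkmate.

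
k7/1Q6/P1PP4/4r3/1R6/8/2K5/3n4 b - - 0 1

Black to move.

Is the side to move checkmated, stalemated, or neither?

checkmate

Black to move; black king on a8.
In check: yes, from the white queen on b7.
King squares — a7: attacked by Qb7; b7: attacked by Rb4; b8: attacked by Qb7.
Legal moves for Black: none.
In check with no legal moves → checkmate.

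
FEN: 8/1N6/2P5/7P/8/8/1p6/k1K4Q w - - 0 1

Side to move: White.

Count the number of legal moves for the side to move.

White to move; king on c1.
In check: yes, from the black pawn on b2.
Legal moves: Kd2+, Kc2+, Kd1.
Count: 3.

3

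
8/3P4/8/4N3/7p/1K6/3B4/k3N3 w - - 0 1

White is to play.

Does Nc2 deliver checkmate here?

no

After Nc2: black king on a1; in check: yes, from the white knight on c2.
Black has 1 legal reply: Kb1.
In check but a legal move exists → not checkmate.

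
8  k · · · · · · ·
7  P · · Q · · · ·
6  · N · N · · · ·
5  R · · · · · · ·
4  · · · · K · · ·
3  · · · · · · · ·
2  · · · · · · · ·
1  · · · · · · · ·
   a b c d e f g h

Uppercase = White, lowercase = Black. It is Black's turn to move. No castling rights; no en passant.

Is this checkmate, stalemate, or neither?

checkmate

Black to move; black king on a8.
In check: yes, from the white knight on b6.
King squares — a7: attacked by Ra5; b7: attacked by Nd6; b8: attacked by Pa7.
Legal moves for Black: none.
In check with no legal moves → checkmate.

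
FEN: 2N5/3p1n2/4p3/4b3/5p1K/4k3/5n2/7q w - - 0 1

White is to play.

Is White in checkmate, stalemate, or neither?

White to move; white king on h4.
In check: yes, from the black queen on h1.
King squares — g3: attacked by Pf4; h3: attacked by Qh1; g4: attacked by Nf2; g5: attacked by Nf7; h5: attacked by Qh1.
Legal moves for White: none.
In check with no legal moves → checkmate.

checkmate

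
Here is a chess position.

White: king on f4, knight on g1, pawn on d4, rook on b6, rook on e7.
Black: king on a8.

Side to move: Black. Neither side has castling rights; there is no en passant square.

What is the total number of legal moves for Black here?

0

Black to move; king on a8.
In check: no.
Legal moves: none.
Count: 0.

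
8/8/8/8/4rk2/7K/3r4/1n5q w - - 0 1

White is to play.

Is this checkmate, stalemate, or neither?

White to move; white king on h3.
In check: yes, from the black queen on h1.
King squares — g2: attacked by Qh1; h2: attacked by Qh1; g3: attacked by Kf4; g4: attacked by Kf4; h4: attacked by Qh1.
Legal moves for White: none.
In check with no legal moves → checkmate.

checkmate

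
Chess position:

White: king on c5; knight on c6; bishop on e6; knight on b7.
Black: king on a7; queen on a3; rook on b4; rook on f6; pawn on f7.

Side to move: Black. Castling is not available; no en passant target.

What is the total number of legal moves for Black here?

3

Black to move; king on a7.
In check: yes, from the white knight on c6.
Legal moves: Ka8, Kxb7, Ka6.
Count: 3.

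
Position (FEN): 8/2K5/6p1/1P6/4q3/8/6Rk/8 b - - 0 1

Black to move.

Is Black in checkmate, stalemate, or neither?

neither

Black to move; black king on h2.
In check: yes, from the white rook on g2.
King squares — g1: attacked by Rg2; h1: available; g2: available; g3: attacked by Rg2; h3: available.
Legal moves for Black: Kh3, Kxg2, Kh1, Qxg2.
Black is in check but has 4 legal moves → neither.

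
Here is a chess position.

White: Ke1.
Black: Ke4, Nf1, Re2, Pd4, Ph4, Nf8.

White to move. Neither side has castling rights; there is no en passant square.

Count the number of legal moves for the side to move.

White to move; king on e1.
In check: yes, from the black rook on e2.
Legal moves: Kxe2, Kxf1, Kd1.
Count: 3.

3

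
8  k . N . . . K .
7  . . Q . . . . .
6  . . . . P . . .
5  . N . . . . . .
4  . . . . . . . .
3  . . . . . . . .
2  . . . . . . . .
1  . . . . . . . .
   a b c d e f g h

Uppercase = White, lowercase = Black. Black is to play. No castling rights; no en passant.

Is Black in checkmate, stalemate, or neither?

stalemate

Black to move; black king on a8.
In check: no.
King squares — a7: attacked by Nb5; b7: attacked by Qc7; b8: attacked by Qc7.
Legal moves for Black: none.
Not in check and no legal moves → stalemate.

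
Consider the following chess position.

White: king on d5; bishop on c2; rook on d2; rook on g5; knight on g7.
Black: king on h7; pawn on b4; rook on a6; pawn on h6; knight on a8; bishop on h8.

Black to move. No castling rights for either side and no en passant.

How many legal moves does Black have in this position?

2

Black to move; king on h7.
In check: yes, from the white bishop on c2.
Legal moves: Kg8, Rg6.
Count: 2.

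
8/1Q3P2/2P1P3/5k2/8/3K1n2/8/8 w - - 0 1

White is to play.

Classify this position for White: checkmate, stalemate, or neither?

White to move; white king on d3.
In check: no.
Legal moves for White include: Qc8, Qb8, Qa8, Qe7, Qd7, Qc7, Qa7, Qb6, Qa6, Qb5+, Qb4, Qb3, Qb2, Qb1, Kc4, Ke3, Kc3, Ke2, ... (list truncated; more exist).
White has legal moves and is not in check → neither.

neither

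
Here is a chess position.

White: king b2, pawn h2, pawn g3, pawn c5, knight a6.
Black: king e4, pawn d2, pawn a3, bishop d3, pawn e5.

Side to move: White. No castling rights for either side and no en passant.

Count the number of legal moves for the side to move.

5

White to move; king on b2.
In check: yes, from the black pawn on a3.
Legal moves: Kc3, Kb3, Kxa3, Ka2, Ka1.
Count: 5.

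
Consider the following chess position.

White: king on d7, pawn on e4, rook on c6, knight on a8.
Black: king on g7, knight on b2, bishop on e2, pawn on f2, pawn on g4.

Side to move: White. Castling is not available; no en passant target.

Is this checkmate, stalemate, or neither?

White to move; white king on d7.
In check: no.
Legal moves for White include: Nc7, Nb6, Ke8, Kd8, Kc8, Ke7, Kc7, Ke6, Kd6, Rc8, Rc7, Rh6, Rg6+, Rf6, Re6, Rd6, Rb6, Ra6, ... (list truncated; more exist).
White has legal moves and is not in check → neither.

neither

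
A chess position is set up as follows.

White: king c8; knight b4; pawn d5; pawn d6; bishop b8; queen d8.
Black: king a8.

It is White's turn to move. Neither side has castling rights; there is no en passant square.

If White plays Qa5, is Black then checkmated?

yes

After Qa5: black king on a8; in check: yes, from the white queen on a5.
King squares — a7: attacked by Qa5; b7: attacked by Kc8; b8: attacked by Kc8.
Black has no legal moves → checkmate.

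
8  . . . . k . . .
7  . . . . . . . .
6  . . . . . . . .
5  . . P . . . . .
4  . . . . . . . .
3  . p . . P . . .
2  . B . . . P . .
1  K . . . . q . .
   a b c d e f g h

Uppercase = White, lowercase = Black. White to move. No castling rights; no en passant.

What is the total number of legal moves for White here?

White to move; king on a1.
In check: yes, from the black queen on f1.
Legal moves: Bc1.
Count: 1.

1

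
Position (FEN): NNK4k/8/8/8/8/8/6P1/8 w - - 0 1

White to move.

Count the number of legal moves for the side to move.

White to move; king on c8.
In check: no.
Legal moves: Kd8, Kd7, Kc7, Kb7, Nd7, Nc6, Na6, Nc7, Nb6, g3, g4.
Count: 11.

11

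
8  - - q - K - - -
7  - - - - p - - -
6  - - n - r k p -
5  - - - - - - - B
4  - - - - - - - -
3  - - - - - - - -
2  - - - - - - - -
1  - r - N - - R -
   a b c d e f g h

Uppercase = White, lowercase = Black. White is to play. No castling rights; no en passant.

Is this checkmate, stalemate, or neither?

checkmate

White to move; white king on e8.
In check: yes, from the black queen on c8.
King squares — d7: attacked by Qc8; e7: attacked by Nc6; f7: attacked by Kf6; d8: attacked by Nc6; f8: attacked by Qc8.
Legal moves for White: none.
In check with no legal moves → checkmate.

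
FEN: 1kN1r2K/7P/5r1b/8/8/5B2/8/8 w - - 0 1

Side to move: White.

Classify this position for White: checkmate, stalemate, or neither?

White to move; white king on h8.
In check: yes, from the black rook on e8.
King squares — g7: attacked by Bh6; h7: own pawn; g8: attacked by Re8.
Legal moves for White: none.
In check with no legal moves → checkmate.

checkmate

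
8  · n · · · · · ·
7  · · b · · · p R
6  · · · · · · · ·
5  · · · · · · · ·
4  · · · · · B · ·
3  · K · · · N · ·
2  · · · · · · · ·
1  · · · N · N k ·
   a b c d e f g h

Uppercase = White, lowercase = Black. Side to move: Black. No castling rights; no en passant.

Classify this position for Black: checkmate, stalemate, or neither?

neither

Black to move; black king on g1.
In check: yes, from the white knight on f3.
Legal moves for Black: Kg2, Kxf1.
Black is in check but has 2 legal moves → neither.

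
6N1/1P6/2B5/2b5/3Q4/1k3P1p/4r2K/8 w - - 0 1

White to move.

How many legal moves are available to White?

White to move; king on h2.
In check: yes, from the black rook on e2.
Legal moves: Kxh3, Kg3, Kh1, Kg1, Qf2.
Count: 5.

5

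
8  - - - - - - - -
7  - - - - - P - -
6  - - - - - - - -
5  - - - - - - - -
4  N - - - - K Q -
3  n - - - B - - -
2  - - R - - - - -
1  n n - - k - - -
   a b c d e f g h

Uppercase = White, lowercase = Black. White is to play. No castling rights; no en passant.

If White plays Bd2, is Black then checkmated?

no

After Bd2: black king on e1; in check: yes, from the white bishop on d2.
Black has 3 legal replies: Kf2, Kf1, Nxd2.
In check but a legal move exists → not checkmate.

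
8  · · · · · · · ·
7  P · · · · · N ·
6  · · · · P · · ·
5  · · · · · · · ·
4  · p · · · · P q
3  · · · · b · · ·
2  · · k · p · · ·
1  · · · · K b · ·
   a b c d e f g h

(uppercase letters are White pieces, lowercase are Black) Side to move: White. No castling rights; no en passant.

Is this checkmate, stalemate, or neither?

White to move; white king on e1.
In check: yes, from the black queen on h4.
King squares — d1: attacked by Kc2; f1: attacked by Pe2; d2: attacked by Kc2; e2: attacked by Bf1; f2: attacked by Be3.
Legal moves for White: none.
In check with no legal moves → checkmate.

checkmate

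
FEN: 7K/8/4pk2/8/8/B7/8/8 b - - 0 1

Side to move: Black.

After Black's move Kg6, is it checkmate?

no

After Kg6: white king on h8; in check: no.
White is not in check, so this cannot be checkmate.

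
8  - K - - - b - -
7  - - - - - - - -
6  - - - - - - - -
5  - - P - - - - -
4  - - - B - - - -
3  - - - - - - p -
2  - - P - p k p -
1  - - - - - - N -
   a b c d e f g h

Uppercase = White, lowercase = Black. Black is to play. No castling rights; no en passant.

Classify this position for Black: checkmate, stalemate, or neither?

Black to move; black king on f2.
In check: yes, from the white bishop on d4.
King squares — e1: available; f1: available; g1: attacked by Bd4; e2: own pawn; g2: own pawn; e3: attacked by Bd4; f3: attacked by Ng1; g3: own pawn.
Legal moves for Black: Kf1, Ke1.
Black is in check but has 2 legal moves → neither.

neither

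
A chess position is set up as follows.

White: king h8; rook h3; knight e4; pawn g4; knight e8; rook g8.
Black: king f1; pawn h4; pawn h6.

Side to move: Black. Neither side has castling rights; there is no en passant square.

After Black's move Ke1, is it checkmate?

no

After Ke1: white king on h8; in check: no.
White is not in check, so this cannot be checkmate.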